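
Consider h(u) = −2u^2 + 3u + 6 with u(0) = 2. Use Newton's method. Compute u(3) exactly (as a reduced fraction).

839678/318365

h'(u) = −4u + 3.
h(2) = 4, h'(2) = −5, so u(1) = 2 − 4/(−5) = 14/5.
h(14/5) = −32/25, h'(14/5) = −41/5, so u(2) = (14/5) − (−32/25)/(−41/5) = 542/205.
h(542/205) = −2048/42025, h'(542/205) = −1553/205, so u(3) = (542/205) − (−2048/42025)/(−1553/205) = 839678/318365.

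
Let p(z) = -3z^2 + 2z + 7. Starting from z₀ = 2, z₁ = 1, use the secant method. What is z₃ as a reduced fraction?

p(2) = -1, p(1) = 6. z₂ = 1 - 6·(1 - 2)/(6 - (-1)) = 13/7.
p(1) = 6, p(13/7) = 18/49. z₃ = (13/7) - (18/49)·((13/7) - 1)/((18/49) - 6) = 44/23.

44/23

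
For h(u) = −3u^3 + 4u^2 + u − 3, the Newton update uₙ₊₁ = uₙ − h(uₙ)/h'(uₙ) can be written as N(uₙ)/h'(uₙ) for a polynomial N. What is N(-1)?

13

h'(u) = −9u^2 + 8u + 1.
N(u) = u·h'(u) − h(u) = u·(−9u^2 + 8u + 1) − (−3u^3 + 4u^2 + u − 3) = −6u^3 + 4u^2 + 3.
N(-1) = 13.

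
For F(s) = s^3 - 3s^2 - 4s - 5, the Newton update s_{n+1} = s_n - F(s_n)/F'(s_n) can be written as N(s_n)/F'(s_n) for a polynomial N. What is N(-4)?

-171

F'(s) = 3s^2 - 6s - 4.
N(s) = s·F'(s) - F(s) = s·(3s^2 - 6s - 4) - (s^3 - 3s^2 - 4s - 5) = 2s^3 - 3s^2 + 5.
N(-4) = -171.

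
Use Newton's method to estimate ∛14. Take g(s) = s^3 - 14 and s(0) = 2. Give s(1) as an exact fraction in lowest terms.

5/2

g'(s) = 3s^2.
g(2) = -6, g'(2) = 12, so s(1) = 2 - (-6)/12 = 5/2.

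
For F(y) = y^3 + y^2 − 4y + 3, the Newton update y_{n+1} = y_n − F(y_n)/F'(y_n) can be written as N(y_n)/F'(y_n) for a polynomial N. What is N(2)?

17

F'(y) = 3y^2 + 2y − 4.
N(y) = y·F'(y) − F(y) = y·(3y^2 + 2y − 4) − (y^3 + y^2 − 4y + 3) = 2y^3 + y^2 − 3.
N(2) = 17.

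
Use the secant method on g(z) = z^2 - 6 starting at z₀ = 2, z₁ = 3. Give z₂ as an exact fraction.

g(2) = -2, g(3) = 3. z₂ = 3 - 3·(3 - 2)/(3 - (-2)) = 12/5.

12/5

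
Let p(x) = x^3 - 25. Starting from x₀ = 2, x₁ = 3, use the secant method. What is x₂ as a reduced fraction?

p(2) = -17, p(3) = 2. x₂ = 3 - 2·(3 - 2)/(2 - (-17)) = 55/19.

55/19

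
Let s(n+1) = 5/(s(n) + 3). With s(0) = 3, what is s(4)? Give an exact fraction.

s(1) = 5/(3 + 3) = 5/6.
s(2) = 5/(5/6 + 3) = 30/23.
s(3) = 5/(30/23 + 3) = 115/99.
s(4) = 5/(115/99 + 3) = 495/412.

495/412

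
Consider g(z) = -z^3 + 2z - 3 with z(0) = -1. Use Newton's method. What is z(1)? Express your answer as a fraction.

-5

g'(z) = -3z^2 + 2.
g(-1) = -4, g'(-1) = -1, so z(1) = (-1) - (-4)/(-1) = -5.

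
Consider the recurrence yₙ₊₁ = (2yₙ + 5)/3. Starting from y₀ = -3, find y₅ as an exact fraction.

y₁ = (2·(-3) + 5)/3 = -1/3.
y₂ = (2·(-1/3) + 5)/3 = 13/9.
y₃ = (2·(13/9) + 5)/3 = 71/27.
y₄ = (2·(71/27) + 5)/3 = 277/81.
y₅ = (2·(277/81) + 5)/3 = 959/243.

959/243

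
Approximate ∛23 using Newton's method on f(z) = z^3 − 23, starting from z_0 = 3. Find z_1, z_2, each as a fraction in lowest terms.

f'(z) = 3z^2.
f(3) = 4, f'(3) = 27, so z_1 = 3 − 4/27 = 77/27.
f(77/27) = 3824/19683, f'(77/27) = 5929/243, so z_2 = (77/27) − (3824/19683)/(5929/243) = 1365775/480249.

z_1 = 77/27, z_2 = 1365775/480249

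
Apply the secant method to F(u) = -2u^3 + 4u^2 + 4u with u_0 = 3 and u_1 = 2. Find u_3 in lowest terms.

324/113

F(3) = -6, F(2) = 8. u_2 = 2 - 8·(2 - 3)/(8 - (-6)) = 18/7.
F(2) = 8, F(18/7) = 936/343. u_3 = (18/7) - (936/343)·((18/7) - 2)/((936/343) - 8) = 324/113.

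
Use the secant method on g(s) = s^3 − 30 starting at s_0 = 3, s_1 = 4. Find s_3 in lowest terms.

80271/25886

g(3) = −3, g(4) = 34. s_2 = 4 − 34·(4 − 3)/(34 − (−3)) = 114/37.
g(4) = 34, g(114/37) = −38046/50653. s_3 = (114/37) − (−38046/50653)·((114/37) − 4)/((−38046/50653) − 34) = 80271/25886.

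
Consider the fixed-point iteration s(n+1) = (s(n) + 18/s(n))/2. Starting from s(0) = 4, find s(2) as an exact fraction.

577/136

s(1) = (4 + 18/4)/2 = 17/4.
s(2) = (17/4 + 18/(17/4))/2 = 577/136.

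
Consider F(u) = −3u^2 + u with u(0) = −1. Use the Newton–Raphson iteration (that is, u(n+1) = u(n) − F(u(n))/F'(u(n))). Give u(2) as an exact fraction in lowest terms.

−27/175

F'(u) = −6u + 1.
F(−1) = −4, F'(−1) = 7, so u(1) = (−1) − (−4)/7 = −3/7.
F(−3/7) = −48/49, F'(−3/7) = 25/7, so u(2) = (−3/7) − (−48/49)/(25/7) = −27/175.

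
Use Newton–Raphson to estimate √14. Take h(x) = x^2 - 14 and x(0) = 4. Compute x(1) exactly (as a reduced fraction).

h'(x) = 2x.
h(4) = 2, h'(4) = 8, so x(1) = 4 - 2/8 = 15/4.

15/4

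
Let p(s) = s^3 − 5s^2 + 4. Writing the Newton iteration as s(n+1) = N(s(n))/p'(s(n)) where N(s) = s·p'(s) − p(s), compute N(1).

p'(s) = 3s^2 − 10s.
N(s) = s·p'(s) − p(s) = s·(3s^2 − 10s) − (s^3 − 5s^2 + 4) = 2s^3 − 5s^2 − 4.
N(1) = −7.

−7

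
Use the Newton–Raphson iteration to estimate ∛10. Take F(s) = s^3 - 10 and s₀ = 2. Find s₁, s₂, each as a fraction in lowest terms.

s₁ = 13/6, s₂ = 3277/1521

F'(s) = 3s^2.
F(2) = -2, F'(2) = 12, so s₁ = 2 - (-2)/12 = 13/6.
F(13/6) = 37/216, F'(13/6) = 169/12, so s₂ = (13/6) - (37/216)/(169/12) = 3277/1521.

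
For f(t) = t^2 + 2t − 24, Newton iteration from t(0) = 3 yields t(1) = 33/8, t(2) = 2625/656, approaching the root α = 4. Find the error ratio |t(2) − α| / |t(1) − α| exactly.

t(1) − α = 33/8 − 4 = 1/8, so |t(1) − α| = 1/8.
t(2) − α = 2625/656 − 4 = 1/656, so |t(2) − α| = 1/656.
Ratio = (1/656) / (1/8) = 1/82.

1/82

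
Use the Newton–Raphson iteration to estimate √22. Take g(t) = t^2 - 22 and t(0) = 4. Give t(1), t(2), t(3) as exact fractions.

t(1) = 19/4, t(2) = 713/152, t(3) = 1016657/216752

g'(t) = 2t.
g(4) = -6, g'(4) = 8, so t(1) = 4 - (-6)/8 = 19/4.
g(19/4) = 9/16, g'(19/4) = 19/2, so t(2) = (19/4) - (9/16)/(19/2) = 713/152.
g(713/152) = 81/23104, g'(713/152) = 713/76, so t(3) = (713/152) - (81/23104)/(713/76) = 1016657/216752.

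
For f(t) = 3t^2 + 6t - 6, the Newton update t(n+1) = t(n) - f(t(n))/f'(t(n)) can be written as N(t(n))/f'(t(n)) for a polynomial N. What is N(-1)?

f'(t) = 6t + 6.
N(t) = t·f'(t) - f(t) = t·(6t + 6) - (3t^2 + 6t - 6) = 3t^2 + 6.
N(-1) = 9.

9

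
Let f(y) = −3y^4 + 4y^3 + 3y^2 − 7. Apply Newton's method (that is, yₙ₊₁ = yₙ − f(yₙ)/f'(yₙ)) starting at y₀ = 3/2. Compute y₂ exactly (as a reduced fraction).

3601753/2330592

f'(y) = −12y^3 + 12y^2 + 6y.
f(3/2) = −31/16, f'(3/2) = −9/2, so y₁ = (3/2) − (−31/16)/(−9/2) = 77/72.
f(77/72) = −23295601/8957952, f'(77/72) = 169939/31104, so y₂ = (77/72) − (−23295601/8957952)/(169939/31104) = 3601753/2330592.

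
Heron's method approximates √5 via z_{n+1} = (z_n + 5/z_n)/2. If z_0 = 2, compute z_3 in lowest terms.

51841/23184

z_1 = (2 + 5/2)/2 = 9/4.
z_2 = (9/4 + 5/(9/4))/2 = 161/72.
z_3 = (161/72 + 5/(161/72))/2 = 51841/23184.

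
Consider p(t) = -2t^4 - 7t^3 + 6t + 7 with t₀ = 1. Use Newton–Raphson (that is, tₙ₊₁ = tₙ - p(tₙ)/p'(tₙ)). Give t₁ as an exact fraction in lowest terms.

27/23

p'(t) = -8t^3 - 21t^2 + 6.
p(1) = 4, p'(1) = -23, so t₁ = 1 - 4/(-23) = 27/23.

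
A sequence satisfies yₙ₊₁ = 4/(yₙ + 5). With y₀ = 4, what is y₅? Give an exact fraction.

6404/9129

y₁ = 4/(4 + 5) = 4/9.
y₂ = 4/(4/9 + 5) = 36/49.
y₃ = 4/(36/49 + 5) = 196/281.
y₄ = 4/(196/281 + 5) = 1124/1601.
y₅ = 4/(1124/1601 + 5) = 6404/9129.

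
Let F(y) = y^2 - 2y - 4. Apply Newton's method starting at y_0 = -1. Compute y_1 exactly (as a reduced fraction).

-5/4

F'(y) = 2y - 2.
F(-1) = -1, F'(-1) = -4, so y_1 = (-1) - (-1)/(-4) = -5/4.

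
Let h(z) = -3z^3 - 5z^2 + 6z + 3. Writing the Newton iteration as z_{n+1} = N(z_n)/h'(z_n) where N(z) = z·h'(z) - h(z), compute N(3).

h'(z) = -9z^2 - 10z + 6.
N(z) = z·h'(z) - h(z) = z·(-9z^2 - 10z + 6) - (-3z^3 - 5z^2 + 6z + 3) = -6z^3 - 5z^2 - 3.
N(3) = -210.

-210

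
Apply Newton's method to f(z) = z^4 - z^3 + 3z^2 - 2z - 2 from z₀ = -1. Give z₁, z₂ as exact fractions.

z₁ = -2/3, z₂ = -61/115

f'(z) = 4z^3 - 3z^2 + 6z - 2.
f(-1) = 5, f'(-1) = -15, so z₁ = (-1) - 5/(-15) = -2/3.
f(-2/3) = 94/81, f'(-2/3) = -230/27, so z₂ = (-2/3) - (94/81)/(-230/27) = -61/115.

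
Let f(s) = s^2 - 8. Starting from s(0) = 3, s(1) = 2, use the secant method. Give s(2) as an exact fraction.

14/5

f(3) = 1, f(2) = -4. s(2) = 2 - (-4)·(2 - 3)/((-4) - 1) = 14/5.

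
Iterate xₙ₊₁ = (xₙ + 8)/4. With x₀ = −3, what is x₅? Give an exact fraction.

2725/1024

x₁ = ((−3) + 8)/4 = 5/4.
x₂ = ((5/4) + 8)/4 = 37/16.
x₃ = ((37/16) + 8)/4 = 165/64.
x₄ = ((165/64) + 8)/4 = 677/256.
x₅ = ((677/256) + 8)/4 = 2725/1024.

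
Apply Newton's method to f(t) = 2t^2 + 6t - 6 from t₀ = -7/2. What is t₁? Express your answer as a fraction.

-61/16

f'(t) = 4t + 6.
f(-7/2) = -5/2, f'(-7/2) = -8, so t₁ = (-7/2) - (-5/2)/(-8) = -61/16.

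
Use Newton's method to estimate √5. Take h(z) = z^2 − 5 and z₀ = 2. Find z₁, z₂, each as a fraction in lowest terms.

h'(z) = 2z.
h(2) = −1, h'(2) = 4, so z₁ = 2 − (−1)/4 = 9/4.
h(9/4) = 1/16, h'(9/4) = 9/2, so z₂ = (9/4) − (1/16)/(9/2) = 161/72.

z₁ = 9/4, z₂ = 161/72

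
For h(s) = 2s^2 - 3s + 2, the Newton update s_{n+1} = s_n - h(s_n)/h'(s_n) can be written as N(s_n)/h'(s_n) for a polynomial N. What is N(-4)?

h'(s) = 4s - 3.
N(s) = s·h'(s) - h(s) = s·(4s - 3) - (2s^2 - 3s + 2) = 2s^2 - 2.
N(-4) = 30.

30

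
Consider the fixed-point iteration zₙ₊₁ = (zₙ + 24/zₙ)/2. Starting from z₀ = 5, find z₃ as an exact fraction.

z₁ = (5 + 24/5)/2 = 49/10.
z₂ = (49/10 + 24/(49/10))/2 = 4801/980.
z₃ = (4801/980 + 24/(4801/980))/2 = 46099201/9409960.

46099201/9409960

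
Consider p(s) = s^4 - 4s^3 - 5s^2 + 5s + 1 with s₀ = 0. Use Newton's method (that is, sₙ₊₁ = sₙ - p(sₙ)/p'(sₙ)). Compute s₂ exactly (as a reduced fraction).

p'(s) = 4s^3 - 12s^2 - 10s + 5.
p(0) = 1, p'(0) = 5, so s₁ = 0 - 1/5 = -1/5.
p(-1/5) = -104/625, p'(-1/5) = 811/125, so s₂ = (-1/5) - (-104/625)/(811/125) = -707/4055.

-707/4055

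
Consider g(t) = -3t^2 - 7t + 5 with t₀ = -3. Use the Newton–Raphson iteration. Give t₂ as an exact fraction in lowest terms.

-3677/1265

g'(t) = -6t - 7.
g(-3) = -1, g'(-3) = 11, so t₁ = (-3) - (-1)/11 = -32/11.
g(-32/11) = -3/121, g'(-32/11) = 115/11, so t₂ = (-32/11) - (-3/121)/(115/11) = -3677/1265.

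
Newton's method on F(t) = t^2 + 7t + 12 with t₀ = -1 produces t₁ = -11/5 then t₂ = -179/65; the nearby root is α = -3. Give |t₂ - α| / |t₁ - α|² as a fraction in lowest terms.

5/13

t₁ - α = -11/5 - (-3) = -11/5 + 3 = 4/5, so |t₁ - α| = 4/5.
t₂ - α = -179/65 - (-3) = -179/65 + 3 = 16/65, so |t₂ - α| = 16/65.
|t₁ - α|² = 16/25.
Ratio = (16/65) / (16/25) = 5/13.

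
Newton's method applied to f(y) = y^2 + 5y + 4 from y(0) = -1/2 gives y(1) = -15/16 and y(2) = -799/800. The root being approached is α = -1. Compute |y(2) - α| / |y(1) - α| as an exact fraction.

1/50

y(1) - α = -15/16 - (-1) = -15/16 + 1 = 1/16, so |y(1) - α| = 1/16.
y(2) - α = -799/800 - (-1) = -799/800 + 1 = 1/800, so |y(2) - α| = 1/800.
Ratio = (1/800) / (1/16) = 1/50.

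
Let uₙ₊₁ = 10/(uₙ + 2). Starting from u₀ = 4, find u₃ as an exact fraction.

55/26

u₁ = 10/(4 + 2) = 5/3.
u₂ = 10/(5/3 + 2) = 30/11.
u₃ = 10/(30/11 + 2) = 55/26.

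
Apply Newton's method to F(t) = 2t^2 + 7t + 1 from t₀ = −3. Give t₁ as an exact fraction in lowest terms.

F'(t) = 4t + 7.
F(−3) = −2, F'(−3) = −5, so t₁ = (−3) − (−2)/(−5) = −17/5.

−17/5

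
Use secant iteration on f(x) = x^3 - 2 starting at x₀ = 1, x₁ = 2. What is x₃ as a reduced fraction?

f(1) = -1, f(2) = 6. x₂ = 2 - 6·(2 - 1)/(6 - (-1)) = 8/7.
f(2) = 6, f(8/7) = -174/343. x₃ = (8/7) - (-174/343)·((8/7) - 2)/((-174/343) - 6) = 75/62.

75/62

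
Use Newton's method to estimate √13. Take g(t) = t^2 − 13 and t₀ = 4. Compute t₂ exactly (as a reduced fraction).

g'(t) = 2t.
g(4) = 3, g'(4) = 8, so t₁ = 4 − 3/8 = 29/8.
g(29/8) = 9/64, g'(29/8) = 29/4, so t₂ = (29/8) − (9/64)/(29/4) = 1673/464.

1673/464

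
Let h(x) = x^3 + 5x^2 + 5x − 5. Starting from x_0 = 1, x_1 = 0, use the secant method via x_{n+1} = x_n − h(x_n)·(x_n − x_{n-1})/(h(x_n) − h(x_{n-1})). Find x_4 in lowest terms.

4532660/7645821

h(1) = 6, h(0) = −5. x_2 = 0 − (−5)·(0 − 1)/((−5) − 6) = 5/11.
h(0) = −5, h(5/11) = −2130/1331. x_3 = (5/11) − (−2130/1331)·((5/11) − 0)/((−2130/1331) − (−5)) = 121/181.
h(5/11) = −2130/1331, h(121/181) = 5193366/5929741. x_4 = (121/181) − (5193366/5929741)·((121/181) − (5/11))/((5193366/5929741) − (−2130/1331)) = 4532660/7645821.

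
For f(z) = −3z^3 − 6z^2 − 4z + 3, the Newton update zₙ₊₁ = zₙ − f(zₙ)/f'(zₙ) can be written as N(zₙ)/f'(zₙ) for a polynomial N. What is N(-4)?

285

f'(z) = −9z^2 − 12z − 4.
N(z) = z·f'(z) − f(z) = z·(−9z^2 − 12z − 4) − (−3z^3 − 6z^2 − 4z + 3) = −6z^3 − 6z^2 − 3.
N(-4) = 285.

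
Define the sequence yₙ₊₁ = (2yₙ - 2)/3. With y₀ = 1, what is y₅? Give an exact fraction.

-130/81

y₁ = (2·1 - 2)/3 = 0.
y₂ = (2·0 - 2)/3 = -2/3.
y₃ = (2·(-2/3) - 2)/3 = -10/9.
y₄ = (2·(-10/9) - 2)/3 = -38/27.
y₅ = (2·(-38/27) - 2)/3 = -130/81.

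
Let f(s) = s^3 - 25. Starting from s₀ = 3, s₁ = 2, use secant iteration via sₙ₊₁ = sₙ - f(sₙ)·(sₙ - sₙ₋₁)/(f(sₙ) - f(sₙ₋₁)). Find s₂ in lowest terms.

55/19

f(3) = 2, f(2) = -17. s₂ = 2 - (-17)·(2 - 3)/((-17) - 2) = 55/19.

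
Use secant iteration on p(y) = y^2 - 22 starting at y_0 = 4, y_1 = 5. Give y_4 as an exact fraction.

1909/407

p(4) = -6, p(5) = 3. y_2 = 5 - 3·(5 - 4)/(3 - (-6)) = 14/3.
p(5) = 3, p(14/3) = -2/9. y_3 = (14/3) - (-2/9)·((14/3) - 5)/((-2/9) - 3) = 136/29.
p(14/3) = -2/9, p(136/29) = -6/841. y_4 = (136/29) - (-6/841)·((136/29) - (14/3))/((-6/841) - (-2/9)) = 1909/407.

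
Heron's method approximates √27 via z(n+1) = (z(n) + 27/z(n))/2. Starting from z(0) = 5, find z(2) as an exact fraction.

z(1) = (5 + 27/5)/2 = 26/5.
z(2) = (26/5 + 27/(26/5))/2 = 1351/260.

1351/260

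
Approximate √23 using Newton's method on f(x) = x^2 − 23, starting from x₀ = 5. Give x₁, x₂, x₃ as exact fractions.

x₁ = 24/5, x₂ = 1151/240, x₃ = 2649601/552480

f'(x) = 2x.
f(5) = 2, f'(5) = 10, so x₁ = 5 − 2/10 = 24/5.
f(24/5) = 1/25, f'(24/5) = 48/5, so x₂ = (24/5) − (1/25)/(48/5) = 1151/240.
f(1151/240) = 1/57600, f'(1151/240) = 1151/120, so x₃ = (1151/240) − (1/57600)/(1151/120) = 2649601/552480.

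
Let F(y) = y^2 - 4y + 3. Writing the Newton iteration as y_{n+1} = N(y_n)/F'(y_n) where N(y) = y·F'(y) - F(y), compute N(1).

-2

F'(y) = 2y - 4.
N(y) = y·F'(y) - F(y) = y·(2y - 4) - (y^2 - 4y + 3) = y^2 - 3.
N(1) = -2.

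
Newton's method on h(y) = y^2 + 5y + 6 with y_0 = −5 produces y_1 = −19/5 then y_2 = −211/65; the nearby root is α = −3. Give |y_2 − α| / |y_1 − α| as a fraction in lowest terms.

4/13

y_1 − α = −19/5 − (−3) = −19/5 + 3 = −4/5, so |y_1 − α| = 4/5.
y_2 − α = −211/65 − (−3) = −211/65 + 3 = −16/65, so |y_2 − α| = 16/65.
Ratio = (16/65) / (4/5) = 4/13.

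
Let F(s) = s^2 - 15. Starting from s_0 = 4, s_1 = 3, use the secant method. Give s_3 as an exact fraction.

31/8

F(4) = 1, F(3) = -6. s_2 = 3 - (-6)·(3 - 4)/((-6) - 1) = 27/7.
F(3) = -6, F(27/7) = -6/49. s_3 = (27/7) - (-6/49)·((27/7) - 3)/((-6/49) - (-6)) = 31/8.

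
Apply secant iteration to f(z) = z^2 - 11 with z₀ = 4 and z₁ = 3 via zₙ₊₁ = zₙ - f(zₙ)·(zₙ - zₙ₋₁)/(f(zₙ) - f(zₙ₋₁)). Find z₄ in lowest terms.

f(4) = 5, f(3) = -2. z₂ = 3 - (-2)·(3 - 4)/((-2) - 5) = 23/7.
f(3) = -2, f(23/7) = -10/49. z₃ = (23/7) - (-10/49)·((23/7) - 3)/((-10/49) - (-2)) = 73/22.
f(23/7) = -10/49, f(73/22) = 5/484. z₄ = (73/22) - (5/484)·((73/22) - (23/7))/((5/484) - (-10/49)) = 3373/1017.

3373/1017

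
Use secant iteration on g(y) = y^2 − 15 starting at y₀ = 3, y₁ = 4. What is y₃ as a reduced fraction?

g(3) = −6, g(4) = 1. y₂ = 4 − 1·(4 − 3)/(1 − (−6)) = 27/7.
g(4) = 1, g(27/7) = −6/49. y₃ = (27/7) − (−6/49)·((27/7) − 4)/((−6/49) − 1) = 213/55.

213/55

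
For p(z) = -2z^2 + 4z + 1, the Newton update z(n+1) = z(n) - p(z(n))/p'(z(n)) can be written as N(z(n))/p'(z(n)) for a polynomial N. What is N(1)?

p'(z) = -4z + 4.
N(z) = z·p'(z) - p(z) = z·(-4z + 4) - (-2z^2 + 4z + 1) = -2z^2 - 1.
N(1) = -3.

-3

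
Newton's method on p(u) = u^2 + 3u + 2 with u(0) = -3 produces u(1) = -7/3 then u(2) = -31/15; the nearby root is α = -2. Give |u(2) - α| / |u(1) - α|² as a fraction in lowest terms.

u(1) - α = -7/3 - (-2) = -7/3 + 2 = -1/3, so |u(1) - α| = 1/3.
u(2) - α = -31/15 - (-2) = -31/15 + 2 = -1/15, so |u(2) - α| = 1/15.
|u(1) - α|² = 1/9.
Ratio = (1/15) / (1/9) = 3/5.

3/5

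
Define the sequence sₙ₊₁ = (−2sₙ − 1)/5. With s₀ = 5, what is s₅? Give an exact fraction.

s₁ = (−2·5 − 1)/5 = −11/5.
s₂ = (−2·(−11/5) − 1)/5 = 17/25.
s₃ = (−2·(17/25) − 1)/5 = −59/125.
s₄ = (−2·(−59/125) − 1)/5 = −7/625.
s₅ = (−2·(−7/625) − 1)/5 = −611/3125.

−611/3125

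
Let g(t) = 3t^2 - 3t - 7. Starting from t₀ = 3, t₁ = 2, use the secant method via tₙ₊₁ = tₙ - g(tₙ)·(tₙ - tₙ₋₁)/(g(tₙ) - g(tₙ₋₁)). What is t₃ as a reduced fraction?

g(3) = 11, g(2) = -1. t₂ = 2 - (-1)·(2 - 3)/((-1) - 11) = 25/12.
g(2) = -1, g(25/12) = -11/48. t₃ = (25/12) - (-11/48)·((25/12) - 2)/((-11/48) - (-1)) = 78/37.

78/37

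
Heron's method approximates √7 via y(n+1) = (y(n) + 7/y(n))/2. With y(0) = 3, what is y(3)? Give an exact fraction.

y(1) = (3 + 7/3)/2 = 8/3.
y(2) = (8/3 + 7/(8/3))/2 = 127/48.
y(3) = (127/48 + 7/(127/48))/2 = 32257/12192.

32257/12192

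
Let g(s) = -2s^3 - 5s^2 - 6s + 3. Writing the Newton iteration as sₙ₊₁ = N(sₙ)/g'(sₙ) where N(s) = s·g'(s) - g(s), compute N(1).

g'(s) = -6s^2 - 10s - 6.
N(s) = s·g'(s) - g(s) = s·(-6s^2 - 10s - 6) - (-2s^3 - 5s^2 - 6s + 3) = -4s^3 - 5s^2 - 3.
N(1) = -12.

-12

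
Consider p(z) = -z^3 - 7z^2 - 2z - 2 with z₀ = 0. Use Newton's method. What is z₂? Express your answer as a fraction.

p'(z) = -3z^2 - 14z - 2.
p(0) = -2, p'(0) = -2, so z₁ = 0 - (-2)/(-2) = -1.
p(-1) = -6, p'(-1) = 9, so z₂ = (-1) - (-6)/9 = -1/3.

-1/3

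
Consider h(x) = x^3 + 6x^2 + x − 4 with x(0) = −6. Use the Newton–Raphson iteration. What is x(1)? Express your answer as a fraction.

−212/37

h'(x) = 3x^2 + 12x + 1.
h(−6) = −10, h'(−6) = 37, so x(1) = (−6) − (−10)/37 = −212/37.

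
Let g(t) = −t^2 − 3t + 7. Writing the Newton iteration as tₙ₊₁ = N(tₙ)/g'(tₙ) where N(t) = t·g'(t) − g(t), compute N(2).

−11

g'(t) = −2t − 3.
N(t) = t·g'(t) − g(t) = t·(−2t − 3) − (−t^2 − 3t + 7) = −t^2 − 7.
N(2) = −11.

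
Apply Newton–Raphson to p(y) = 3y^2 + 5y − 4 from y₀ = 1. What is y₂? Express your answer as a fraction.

p'(y) = 6y + 5.
p(1) = 4, p'(1) = 11, so y₁ = 1 − 4/11 = 7/11.
p(7/11) = 48/121, p'(7/11) = 97/11, so y₂ = (7/11) − (48/121)/(97/11) = 631/1067.

631/1067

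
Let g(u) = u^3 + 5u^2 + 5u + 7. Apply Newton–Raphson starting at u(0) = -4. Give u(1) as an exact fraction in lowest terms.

g'(u) = 3u^2 + 10u + 5.
g(-4) = 3, g'(-4) = 13, so u(1) = (-4) - 3/13 = -55/13.

-55/13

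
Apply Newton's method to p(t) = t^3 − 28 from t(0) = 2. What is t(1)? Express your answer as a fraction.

p'(t) = 3t^2.
p(2) = −20, p'(2) = 12, so t(1) = 2 − (−20)/12 = 11/3.

11/3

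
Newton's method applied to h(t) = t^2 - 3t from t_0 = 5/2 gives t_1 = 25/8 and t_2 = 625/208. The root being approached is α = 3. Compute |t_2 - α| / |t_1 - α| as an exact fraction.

1/26

t_1 - α = 25/8 - 3 = 1/8, so |t_1 - α| = 1/8.
t_2 - α = 625/208 - 3 = 1/208, so |t_2 - α| = 1/208.
Ratio = (1/208) / (1/8) = 1/26.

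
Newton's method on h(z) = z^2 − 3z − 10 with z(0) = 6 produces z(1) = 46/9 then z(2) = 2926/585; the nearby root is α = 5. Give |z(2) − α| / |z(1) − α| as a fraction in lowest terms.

1/65

z(1) − α = 46/9 − 5 = 1/9, so |z(1) − α| = 1/9.
z(2) − α = 2926/585 − 5 = 1/585, so |z(2) − α| = 1/585.
Ratio = (1/585) / (1/9) = 1/65.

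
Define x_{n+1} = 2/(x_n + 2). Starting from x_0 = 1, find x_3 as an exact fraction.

x_1 = 2/(1 + 2) = 2/3.
x_2 = 2/(2/3 + 2) = 3/4.
x_3 = 2/(3/4 + 2) = 8/11.

8/11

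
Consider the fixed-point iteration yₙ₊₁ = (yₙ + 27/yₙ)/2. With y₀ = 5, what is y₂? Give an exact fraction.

y₁ = (5 + 27/5)/2 = 26/5.
y₂ = (26/5 + 27/(26/5))/2 = 1351/260.

1351/260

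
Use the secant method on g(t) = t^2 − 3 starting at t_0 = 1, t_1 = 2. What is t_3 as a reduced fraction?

19/11

g(1) = −2, g(2) = 1. t_2 = 2 − 1·(2 − 1)/(1 − (−2)) = 5/3.
g(2) = 1, g(5/3) = −2/9. t_3 = (5/3) − (−2/9)·((5/3) − 2)/((−2/9) − 1) = 19/11.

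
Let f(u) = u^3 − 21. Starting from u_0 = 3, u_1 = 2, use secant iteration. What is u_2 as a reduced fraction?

f(3) = 6, f(2) = −13. u_2 = 2 − (−13)·(2 − 3)/((−13) − 6) = 51/19.

51/19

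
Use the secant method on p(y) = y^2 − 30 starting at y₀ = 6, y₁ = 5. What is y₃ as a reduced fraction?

126/23

p(6) = 6, p(5) = −5. y₂ = 5 − (−5)·(5 − 6)/((−5) − 6) = 60/11.
p(5) = −5, p(60/11) = −30/121. y₃ = (60/11) − (−30/121)·((60/11) − 5)/((−30/121) − (−5)) = 126/23.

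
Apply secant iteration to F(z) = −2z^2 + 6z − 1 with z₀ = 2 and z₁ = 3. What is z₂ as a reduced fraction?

F(2) = 3, F(3) = −1. z₂ = 3 − (−1)·(3 − 2)/((−1) − 3) = 11/4.

11/4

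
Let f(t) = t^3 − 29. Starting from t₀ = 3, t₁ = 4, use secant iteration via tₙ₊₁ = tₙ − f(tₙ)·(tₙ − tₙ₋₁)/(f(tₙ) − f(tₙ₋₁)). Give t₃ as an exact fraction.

f(3) = −2, f(4) = 35. t₂ = 4 − 35·(4 − 3)/(35 − (−2)) = 113/37.
f(4) = 35, f(113/37) = −26040/50653. t₃ = (113/37) − (−26040/50653)·((113/37) − 4)/((−26040/50653) − 35) = 157673/51397.

157673/51397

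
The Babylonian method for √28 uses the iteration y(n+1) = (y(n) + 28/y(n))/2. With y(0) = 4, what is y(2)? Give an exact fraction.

233/44

y(1) = (4 + 28/4)/2 = 11/2.
y(2) = (11/2 + 28/(11/2))/2 = 233/44.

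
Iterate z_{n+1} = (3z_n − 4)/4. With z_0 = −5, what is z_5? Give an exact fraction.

z_1 = (3·(−5) − 4)/4 = −19/4.
z_2 = (3·(−19/4) − 4)/4 = −73/16.
z_3 = (3·(−73/16) − 4)/4 = −283/64.
z_4 = (3·(−283/64) − 4)/4 = −1105/256.
z_5 = (3·(−1105/256) − 4)/4 = −4339/1024.

−4339/1024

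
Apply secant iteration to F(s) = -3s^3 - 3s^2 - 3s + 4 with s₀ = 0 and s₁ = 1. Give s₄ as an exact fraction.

F(0) = 4, F(1) = -5. s₂ = 1 - (-5)·(1 - 0)/((-5) - 4) = 4/9.
F(1) = -5, F(4/9) = 440/243. s₃ = (4/9) - (440/243)·((4/9) - 1)/((440/243) - (-5)) = 196/331.
F(4/9) = 440/243, F(196/331) = 19901200/36264691. s₄ = (196/331) - (19901200/36264691)·((196/331) - (4/9))/((19901200/36264691) - (440/243)) = 16589116/25273801.

16589116/25273801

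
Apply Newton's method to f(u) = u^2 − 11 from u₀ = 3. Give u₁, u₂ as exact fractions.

f'(u) = 2u.
f(3) = −2, f'(3) = 6, so u₁ = 3 − (−2)/6 = 10/3.
f(10/3) = 1/9, f'(10/3) = 20/3, so u₂ = (10/3) − (1/9)/(20/3) = 199/60.

u₁ = 10/3, u₂ = 199/60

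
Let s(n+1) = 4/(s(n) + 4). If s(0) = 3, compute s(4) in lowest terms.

39/47

s(1) = 4/(3 + 4) = 4/7.
s(2) = 4/(4/7 + 4) = 7/8.
s(3) = 4/(7/8 + 4) = 32/39.
s(4) = 4/(32/39 + 4) = 39/47.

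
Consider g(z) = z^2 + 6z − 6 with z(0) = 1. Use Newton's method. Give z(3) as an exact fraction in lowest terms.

g'(z) = 2z + 6.
g(1) = 1, g'(1) = 8, so z(1) = 1 − 1/8 = 7/8.
g(7/8) = 1/64, g'(7/8) = 31/4, so z(2) = (7/8) − (1/64)/(31/4) = 433/496.
g(433/496) = 1/246016, g'(433/496) = 1921/248, so z(3) = (433/496) − (1/246016)/(1921/248) = 1663585/1905632.

1663585/1905632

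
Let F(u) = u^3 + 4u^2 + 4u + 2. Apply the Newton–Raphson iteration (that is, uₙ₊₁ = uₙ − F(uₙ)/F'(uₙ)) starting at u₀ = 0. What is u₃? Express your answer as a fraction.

4/27

F'(u) = 3u^2 + 8u + 4.
F(0) = 2, F'(0) = 4, so u₁ = 0 − 2/4 = −1/2.
F(−1/2) = 7/8, F'(−1/2) = 3/4, so u₂ = (−1/2) − (7/8)/(3/4) = −5/3.
F(−5/3) = 49/27, F'(−5/3) = −1, so u₃ = (−5/3) − (49/27)/(−1) = 4/27.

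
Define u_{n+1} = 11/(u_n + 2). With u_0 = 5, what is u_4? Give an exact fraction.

1397/529

u_1 = 11/(5 + 2) = 11/7.
u_2 = 11/(11/7 + 2) = 77/25.
u_3 = 11/(77/25 + 2) = 275/127.
u_4 = 11/(275/127 + 2) = 1397/529.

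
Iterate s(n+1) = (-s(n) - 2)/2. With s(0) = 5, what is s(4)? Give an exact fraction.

-5/16

s(1) = (-5 - 2)/2 = -7/2.
s(2) = (-(-7/2) - 2)/2 = 3/4.
s(3) = (-(3/4) - 2)/2 = -11/8.
s(4) = (-(-11/8) - 2)/2 = -5/16.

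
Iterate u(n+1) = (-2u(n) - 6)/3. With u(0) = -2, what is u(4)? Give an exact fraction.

-110/81

u(1) = (-2·(-2) - 6)/3 = -2/3.
u(2) = (-2·(-2/3) - 6)/3 = -14/9.
u(3) = (-2·(-14/9) - 6)/3 = -26/27.
u(4) = (-2·(-26/27) - 6)/3 = -110/81.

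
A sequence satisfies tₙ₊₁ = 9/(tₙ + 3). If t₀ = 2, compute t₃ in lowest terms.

t₁ = 9/(2 + 3) = 9/5.
t₂ = 9/(9/5 + 3) = 15/8.
t₃ = 9/(15/8 + 3) = 24/13.

24/13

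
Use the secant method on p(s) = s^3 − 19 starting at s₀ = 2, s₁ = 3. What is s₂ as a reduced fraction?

p(2) = −11, p(3) = 8. s₂ = 3 − 8·(3 − 2)/(8 − (−11)) = 49/19.

49/19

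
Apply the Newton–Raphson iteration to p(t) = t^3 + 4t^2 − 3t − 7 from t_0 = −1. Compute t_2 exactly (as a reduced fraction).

p'(t) = 3t^2 + 8t − 3.
p(−1) = −1, p'(−1) = −8, so t_1 = (−1) − (−1)/(−8) = −9/8.
p(−9/8) = 7/512, p'(−9/8) = −525/64, so t_2 = (−9/8) − (7/512)/(−525/64) = −337/300.

−337/300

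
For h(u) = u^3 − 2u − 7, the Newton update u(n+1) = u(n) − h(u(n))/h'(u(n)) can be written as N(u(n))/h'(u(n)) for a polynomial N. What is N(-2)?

−9

h'(u) = 3u^2 − 2.
N(u) = u·h'(u) − h(u) = u·(3u^2 − 2) − (u^3 − 2u − 7) = 2u^3 + 7.
N(-2) = −9.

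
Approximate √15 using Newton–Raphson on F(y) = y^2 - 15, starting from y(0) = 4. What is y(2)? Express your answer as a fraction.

F'(y) = 2y.
F(4) = 1, F'(4) = 8, so y(1) = 4 - 1/8 = 31/8.
F(31/8) = 1/64, F'(31/8) = 31/4, so y(2) = (31/8) - (1/64)/(31/4) = 1921/496.

1921/496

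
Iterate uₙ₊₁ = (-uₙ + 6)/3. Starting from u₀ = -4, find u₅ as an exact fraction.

370/243

u₁ = (-(-4) + 6)/3 = 10/3.
u₂ = (-(10/3) + 6)/3 = 8/9.
u₃ = (-(8/9) + 6)/3 = 46/27.
u₄ = (-(46/27) + 6)/3 = 116/81.
u₅ = (-(116/81) + 6)/3 = 370/243.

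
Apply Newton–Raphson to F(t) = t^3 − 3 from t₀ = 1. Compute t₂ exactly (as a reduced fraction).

F'(t) = 3t^2.
F(1) = −2, F'(1) = 3, so t₁ = 1 − (−2)/3 = 5/3.
F(5/3) = 44/27, F'(5/3) = 25/3, so t₂ = (5/3) − (44/27)/(25/3) = 331/225.

331/225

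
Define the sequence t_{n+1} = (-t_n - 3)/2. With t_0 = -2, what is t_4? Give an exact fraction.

-17/16

t_1 = (-(-2) - 3)/2 = -1/2.
t_2 = (-(-1/2) - 3)/2 = -5/4.
t_3 = (-(-5/4) - 3)/2 = -7/8.
t_4 = (-(-7/8) - 3)/2 = -17/16.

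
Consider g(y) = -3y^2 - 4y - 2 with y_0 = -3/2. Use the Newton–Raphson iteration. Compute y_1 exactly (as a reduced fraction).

g'(y) = -6y - 4.
g(-3/2) = -11/4, g'(-3/2) = 5, so y_1 = (-3/2) - (-11/4)/5 = -19/20.

-19/20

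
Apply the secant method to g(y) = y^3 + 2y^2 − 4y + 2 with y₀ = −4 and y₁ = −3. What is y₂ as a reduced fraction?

−62/19

g(−4) = −14, g(−3) = 5. y₂ = (−3) − 5·((−3) − (−4))/(5 − (−14)) = −62/19.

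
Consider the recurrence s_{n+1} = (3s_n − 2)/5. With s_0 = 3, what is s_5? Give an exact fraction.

s_1 = (3·3 − 2)/5 = 7/5.
s_2 = (3·(7/5) − 2)/5 = 11/25.
s_3 = (3·(11/25) − 2)/5 = −17/125.
s_4 = (3·(−17/125) − 2)/5 = −301/625.
s_5 = (3·(−301/625) − 2)/5 = −2153/3125.

−2153/3125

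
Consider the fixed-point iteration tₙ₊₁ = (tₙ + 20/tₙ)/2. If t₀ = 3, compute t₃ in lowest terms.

4858801/1086456

t₁ = (3 + 20/3)/2 = 29/6.
t₂ = (29/6 + 20/(29/6))/2 = 1561/348.
t₃ = (1561/348 + 20/(1561/348))/2 = 4858801/1086456.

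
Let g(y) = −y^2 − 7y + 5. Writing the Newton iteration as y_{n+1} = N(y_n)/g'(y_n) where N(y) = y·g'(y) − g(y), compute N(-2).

g'(y) = −2y − 7.
N(y) = y·g'(y) − g(y) = y·(−2y − 7) − (−y^2 − 7y + 5) = −y^2 − 5.
N(-2) = −9.

−9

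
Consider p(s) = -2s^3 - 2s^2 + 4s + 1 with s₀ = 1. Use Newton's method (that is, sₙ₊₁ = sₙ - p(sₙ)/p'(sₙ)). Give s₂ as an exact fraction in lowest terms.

544/477

p'(s) = -6s^2 - 4s + 4.
p(1) = 1, p'(1) = -6, so s₁ = 1 - 1/(-6) = 7/6.
p(7/6) = -25/108, p'(7/6) = -53/6, so s₂ = (7/6) - (-25/108)/(-53/6) = 544/477.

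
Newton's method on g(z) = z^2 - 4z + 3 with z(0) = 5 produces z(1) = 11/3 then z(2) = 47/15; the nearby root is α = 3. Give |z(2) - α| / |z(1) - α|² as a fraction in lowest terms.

3/10

z(1) - α = 11/3 - 3 = 2/3, so |z(1) - α| = 2/3.
z(2) - α = 47/15 - 3 = 2/15, so |z(2) - α| = 2/15.
|z(1) - α|² = 4/9.
Ratio = (2/15) / (4/9) = 3/10.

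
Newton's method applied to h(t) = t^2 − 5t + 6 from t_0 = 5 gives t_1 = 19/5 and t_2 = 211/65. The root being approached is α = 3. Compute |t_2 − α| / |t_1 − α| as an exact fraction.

4/13

t_1 − α = 19/5 − 3 = 4/5, so |t_1 − α| = 4/5.
t_2 − α = 211/65 − 3 = 16/65, so |t_2 − α| = 16/65.
Ratio = (16/65) / (4/5) = 4/13.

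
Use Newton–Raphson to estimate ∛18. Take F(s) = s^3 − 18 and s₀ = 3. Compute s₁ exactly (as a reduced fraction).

F'(s) = 3s^2.
F(3) = 9, F'(3) = 27, so s₁ = 3 − 9/27 = 8/3.

8/3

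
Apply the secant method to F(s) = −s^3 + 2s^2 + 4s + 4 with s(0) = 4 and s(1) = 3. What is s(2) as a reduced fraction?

64/19

F(4) = −12, F(3) = 7. s(2) = 3 − 7·(3 − 4)/(7 − (−12)) = 64/19.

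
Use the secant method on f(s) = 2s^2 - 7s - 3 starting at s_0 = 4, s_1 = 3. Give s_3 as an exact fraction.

183/47

f(4) = 1, f(3) = -6. s_2 = 3 - (-6)·(3 - 4)/((-6) - 1) = 27/7.
f(3) = -6, f(27/7) = -12/49. s_3 = (27/7) - (-12/49)·((27/7) - 3)/((-12/49) - (-6)) = 183/47.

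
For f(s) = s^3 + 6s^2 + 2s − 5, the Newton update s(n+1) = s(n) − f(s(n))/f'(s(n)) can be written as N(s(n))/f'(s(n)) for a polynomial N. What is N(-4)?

f'(s) = 3s^2 + 12s + 2.
N(s) = s·f'(s) − f(s) = s·(3s^2 + 12s + 2) − (s^3 + 6s^2 + 2s − 5) = 2s^3 + 6s^2 + 5.
N(-4) = −27.

−27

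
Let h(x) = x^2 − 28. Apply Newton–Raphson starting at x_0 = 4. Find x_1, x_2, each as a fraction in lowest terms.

h'(x) = 2x.
h(4) = −12, h'(4) = 8, so x_1 = 4 − (−12)/8 = 11/2.
h(11/2) = 9/4, h'(11/2) = 11, so x_2 = (11/2) − (9/4)/11 = 233/44.

x_1 = 11/2, x_2 = 233/44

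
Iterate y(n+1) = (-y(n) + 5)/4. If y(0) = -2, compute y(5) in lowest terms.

1027/1024

y(1) = (-(-2) + 5)/4 = 7/4.
y(2) = (-(7/4) + 5)/4 = 13/16.
y(3) = (-(13/16) + 5)/4 = 67/64.
y(4) = (-(67/64) + 5)/4 = 253/256.
y(5) = (-(253/256) + 5)/4 = 1027/1024.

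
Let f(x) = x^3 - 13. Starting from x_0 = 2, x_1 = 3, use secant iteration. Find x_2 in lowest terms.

43/19

f(2) = -5, f(3) = 14. x_2 = 3 - 14·(3 - 2)/(14 - (-5)) = 43/19.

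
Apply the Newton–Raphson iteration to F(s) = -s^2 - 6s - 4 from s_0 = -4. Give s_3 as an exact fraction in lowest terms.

-110/21

F'(s) = -2s - 6.
F(-4) = 4, F'(-4) = 2, so s_1 = (-4) - 4/2 = -6.
F(-6) = -4, F'(-6) = 6, so s_2 = (-6) - (-4)/6 = -16/3.
F(-16/3) = -4/9, F'(-16/3) = 14/3, so s_3 = (-16/3) - (-4/9)/(14/3) = -110/21.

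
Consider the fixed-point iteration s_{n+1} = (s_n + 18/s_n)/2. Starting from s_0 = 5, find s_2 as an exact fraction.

s_1 = (5 + 18/5)/2 = 43/10.
s_2 = (43/10 + 18/(43/10))/2 = 3649/860.

3649/860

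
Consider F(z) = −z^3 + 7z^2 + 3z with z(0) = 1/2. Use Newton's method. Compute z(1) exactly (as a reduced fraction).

6/37

F'(z) = −3z^2 + 14z + 3.
F(1/2) = 25/8, F'(1/2) = 37/4, so z(1) = (1/2) − (25/8)/(37/4) = 6/37.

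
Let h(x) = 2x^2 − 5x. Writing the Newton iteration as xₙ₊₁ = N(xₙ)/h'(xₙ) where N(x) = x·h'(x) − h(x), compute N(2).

8

h'(x) = 4x − 5.
N(x) = x·h'(x) − h(x) = x·(4x − 5) − (2x^2 − 5x) = 2x^2.
N(2) = 8.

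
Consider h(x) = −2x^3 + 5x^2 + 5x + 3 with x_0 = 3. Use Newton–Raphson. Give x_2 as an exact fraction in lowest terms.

756741/224029

h'(x) = −6x^2 + 10x + 5.
h(3) = 9, h'(3) = −19, so x_1 = 3 − 9/(−19) = 66/19.
h(66/19) = −21465/6859, h'(66/19) = −11791/361, so x_2 = (66/19) − (−21465/6859)/(−11791/361) = 756741/224029.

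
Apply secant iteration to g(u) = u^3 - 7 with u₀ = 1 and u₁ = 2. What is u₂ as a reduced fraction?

13/7

g(1) = -6, g(2) = 1. u₂ = 2 - 1·(2 - 1)/(1 - (-6)) = 13/7.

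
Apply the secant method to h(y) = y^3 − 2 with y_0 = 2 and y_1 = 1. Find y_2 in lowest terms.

8/7

h(2) = 6, h(1) = −1. y_2 = 1 − (−1)·(1 − 2)/((−1) − 6) = 8/7.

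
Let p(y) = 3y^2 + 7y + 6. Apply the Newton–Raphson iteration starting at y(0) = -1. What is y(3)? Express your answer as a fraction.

-597/539

p'(y) = 6y + 7.
p(-1) = 2, p'(-1) = 1, so y(1) = (-1) - 2/1 = -3.
p(-3) = 12, p'(-3) = -11, so y(2) = (-3) - 12/(-11) = -21/11.
p(-21/11) = 432/121, p'(-21/11) = -49/11, so y(3) = (-21/11) - (432/121)/(-49/11) = -597/539.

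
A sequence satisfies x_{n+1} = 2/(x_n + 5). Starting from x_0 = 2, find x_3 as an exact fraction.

x_1 = 2/(2 + 5) = 2/7.
x_2 = 2/(2/7 + 5) = 14/37.
x_3 = 2/(14/37 + 5) = 74/199.

74/199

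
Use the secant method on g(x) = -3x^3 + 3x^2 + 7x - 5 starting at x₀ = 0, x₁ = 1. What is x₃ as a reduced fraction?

g(0) = -5, g(1) = 2. x₂ = 1 - 2·(1 - 0)/(2 - (-5)) = 5/7.
g(1) = 2, g(5/7) = 150/343. x₃ = (5/7) - (150/343)·((5/7) - 1)/((150/343) - 2) = 85/134.

85/134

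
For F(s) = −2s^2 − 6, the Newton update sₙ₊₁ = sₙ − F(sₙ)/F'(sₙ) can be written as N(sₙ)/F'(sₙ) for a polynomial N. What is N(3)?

−12

F'(s) = −4s.
N(s) = s·F'(s) − F(s) = s·(−4s) − (−2s^2 − 6) = −2s^2 + 6.
N(3) = −12.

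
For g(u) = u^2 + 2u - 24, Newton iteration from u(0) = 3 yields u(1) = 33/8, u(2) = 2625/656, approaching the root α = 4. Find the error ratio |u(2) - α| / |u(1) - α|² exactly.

u(1) - α = 33/8 - 4 = 1/8, so |u(1) - α| = 1/8.
u(2) - α = 2625/656 - 4 = 1/656, so |u(2) - α| = 1/656.
|u(1) - α|² = 1/64.
Ratio = (1/656) / (1/64) = 4/41.

4/41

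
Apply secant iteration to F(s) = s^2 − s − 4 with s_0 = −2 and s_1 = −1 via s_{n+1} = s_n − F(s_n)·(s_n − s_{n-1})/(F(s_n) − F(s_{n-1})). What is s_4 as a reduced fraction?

−89/57

F(−2) = 2, F(−1) = −2. s_2 = (−1) − (−2)·((−1) − (−2))/((−2) − 2) = −3/2.
F(−1) = −2, F(−3/2) = −1/4. s_3 = (−3/2) − (−1/4)·((−3/2) − (−1))/((−1/4) − (−2)) = −11/7.
F(−3/2) = −1/4, F(−11/7) = 2/49. s_4 = (−11/7) − (2/49)·((−11/7) − (−3/2))/((2/49) − (−1/4)) = −89/57.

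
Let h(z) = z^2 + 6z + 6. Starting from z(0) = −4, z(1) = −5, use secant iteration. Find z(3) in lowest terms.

h(−4) = −2, h(−5) = 1. z(2) = (−5) − 1·((−5) − (−4))/(1 − (−2)) = −14/3.
h(−5) = 1, h(−14/3) = −2/9. z(3) = (−14/3) − (−2/9)·((−14/3) − (−5))/((−2/9) − 1) = −52/11.

−52/11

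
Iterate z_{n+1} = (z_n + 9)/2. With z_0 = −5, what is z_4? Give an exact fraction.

65/8

z_1 = ((−5) + 9)/2 = 2.
z_2 = (2 + 9)/2 = 11/2.
z_3 = ((11/2) + 9)/2 = 29/4.
z_4 = ((29/4) + 9)/2 = 65/8.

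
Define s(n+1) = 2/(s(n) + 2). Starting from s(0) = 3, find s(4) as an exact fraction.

17/23

s(1) = 2/(3 + 2) = 2/5.
s(2) = 2/(2/5 + 2) = 5/6.
s(3) = 2/(5/6 + 2) = 12/17.
s(4) = 2/(12/17 + 2) = 17/23.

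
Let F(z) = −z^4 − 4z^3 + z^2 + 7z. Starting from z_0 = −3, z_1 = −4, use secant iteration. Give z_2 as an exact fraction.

F(−3) = 15, F(−4) = −12. z_2 = (−4) − (−12)·((−4) − (−3))/((−12) − 15) = −32/9.

−32/9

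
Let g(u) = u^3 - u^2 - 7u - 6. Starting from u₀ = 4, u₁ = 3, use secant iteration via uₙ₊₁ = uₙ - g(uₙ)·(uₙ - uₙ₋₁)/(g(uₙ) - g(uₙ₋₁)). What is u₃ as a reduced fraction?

g(4) = 14, g(3) = -9. u₂ = 3 - (-9)·(3 - 4)/((-9) - 14) = 78/23.
g(3) = -9, g(78/23) = -27216/12167. u₃ = (78/23) - (-27216/12167)·((78/23) - 3)/((-27216/12167) - (-9)) = 32190/9143.

32190/9143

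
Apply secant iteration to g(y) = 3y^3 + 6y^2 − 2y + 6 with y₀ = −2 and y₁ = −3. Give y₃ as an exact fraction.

−1986/787

g(−2) = 10, g(−3) = −15. y₂ = (−3) − (−15)·((−3) − (−2))/((−15) − 10) = −12/5.
g(−3) = −15, g(−12/5) = 486/125. y₃ = (−12/5) − (486/125)·((−12/5) − (−3))/((486/125) − (−15)) = −1986/787.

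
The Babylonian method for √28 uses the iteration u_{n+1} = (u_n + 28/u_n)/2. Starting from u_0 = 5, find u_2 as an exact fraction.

5609/1060

u_1 = (5 + 28/5)/2 = 53/10.
u_2 = (53/10 + 28/(53/10))/2 = 5609/1060.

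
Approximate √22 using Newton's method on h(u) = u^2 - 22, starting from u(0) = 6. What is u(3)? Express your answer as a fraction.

h'(u) = 2u.
h(6) = 14, h'(6) = 12, so u(1) = 6 - 14/12 = 29/6.
h(29/6) = 49/36, h'(29/6) = 29/3, so u(2) = (29/6) - (49/36)/(29/3) = 1633/348.
h(1633/348) = 2401/121104, h'(1633/348) = 1633/174, so u(3) = (1633/348) - (2401/121104)/(1633/174) = 5330977/1136568.

5330977/1136568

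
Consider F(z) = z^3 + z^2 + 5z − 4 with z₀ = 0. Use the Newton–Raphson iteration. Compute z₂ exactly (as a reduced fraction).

F'(z) = 3z^2 + 2z + 5.
F(0) = −4, F'(0) = 5, so z₁ = 0 − (−4)/5 = 4/5.
F(4/5) = 144/125, F'(4/5) = 213/25, so z₂ = (4/5) − (144/125)/(213/25) = 236/355.

236/355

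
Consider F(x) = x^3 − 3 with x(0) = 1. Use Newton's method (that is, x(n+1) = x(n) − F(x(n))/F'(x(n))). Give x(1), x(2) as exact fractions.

x(1) = 5/3, x(2) = 331/225

F'(x) = 3x^2.
F(1) = −2, F'(1) = 3, so x(1) = 1 − (−2)/3 = 5/3.
F(5/3) = 44/27, F'(5/3) = 25/3, so x(2) = (5/3) − (44/27)/(25/3) = 331/225.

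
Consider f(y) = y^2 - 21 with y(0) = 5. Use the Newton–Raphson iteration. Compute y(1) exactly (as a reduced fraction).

23/5

f'(y) = 2y.
f(5) = 4, f'(5) = 10, so y(1) = 5 - 4/10 = 23/5.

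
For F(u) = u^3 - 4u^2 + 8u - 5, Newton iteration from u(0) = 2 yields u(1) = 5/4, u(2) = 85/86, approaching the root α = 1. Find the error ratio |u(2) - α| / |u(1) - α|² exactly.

8/43

u(1) - α = 5/4 - 1 = 1/4, so |u(1) - α| = 1/4.
u(2) - α = 85/86 - 1 = -1/86, so |u(2) - α| = 1/86.
|u(1) - α|² = 1/16.
Ratio = (1/86) / (1/16) = 8/43.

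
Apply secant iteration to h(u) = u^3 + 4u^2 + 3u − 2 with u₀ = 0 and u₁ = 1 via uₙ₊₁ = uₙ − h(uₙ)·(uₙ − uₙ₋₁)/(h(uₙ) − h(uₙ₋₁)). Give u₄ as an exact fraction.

855917/2025005

h(0) = −2, h(1) = 6. u₂ = 1 − 6·(1 − 0)/(6 − (−2)) = 1/4.
h(1) = 6, h(1/4) = −63/64. u₃ = (1/4) − (−63/64)·((1/4) − 1)/((−63/64) − 6) = 53/149.
h(1/4) = −63/64, h(53/149) = −1262898/3307949. u₄ = (53/149) − (−1262898/3307949)·((53/149) − (1/4))/((−1262898/3307949) − (−63/64)) = 855917/2025005.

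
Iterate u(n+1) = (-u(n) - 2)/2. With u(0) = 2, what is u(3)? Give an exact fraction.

u(1) = (-2 - 2)/2 = -2.
u(2) = (-(-2) - 2)/2 = 0.
u(3) = (-0 - 2)/2 = -1.

-1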